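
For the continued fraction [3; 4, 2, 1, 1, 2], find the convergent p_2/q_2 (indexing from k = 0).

Using pₖ = aₖpₖ₋₁ + pₖ₋₂, qₖ = aₖqₖ₋₁ + qₖ₋₂ (with p₋₁=1, p₋₂=0, q₋₁=0, q₋₂=1):
  k=0: a=3, p=3, q=1
  k=1: a=4, p=13, q=4
  k=2: a=2, p=29, q=9

29/9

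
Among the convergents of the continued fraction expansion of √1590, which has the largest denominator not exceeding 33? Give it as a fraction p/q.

319/8

√1590 = [39; 1, 6, 1, 78, …] (period length 4).
Convergents:
  p_0/q_0 = 39/1
  p_1/q_1 = 40/1
  p_2/q_2 = 279/7
  p_3/q_3 = 319/8
  p_4/q_4 = 25161/631
q_3 = 8 ≤ 33 < 631 = q_4, so the answer is 319/8.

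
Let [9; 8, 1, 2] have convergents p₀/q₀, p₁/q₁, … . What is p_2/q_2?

82/9

Using pₖ = aₖpₖ₋₁ + pₖ₋₂, qₖ = aₖqₖ₋₁ + qₖ₋₂ (with p₋₁=1, p₋₂=0, q₋₁=0, q₋₂=1):
  k=0: a=9, p=9, q=1
  k=1: a=8, p=73, q=8
  k=2: a=1, p=82, q=9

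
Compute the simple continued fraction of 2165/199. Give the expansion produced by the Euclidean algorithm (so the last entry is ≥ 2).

[10; 1, 7, 3, 2, 3]

2165 = 10×199 + 175
199 = 1×175 + 24
175 = 7×24 + 7
24 = 3×7 + 3
7 = 2×3 + 1
3 = 3×1 + 0  (stop)
So 2165/199 = [10; 1, 7, 3, 2, 3].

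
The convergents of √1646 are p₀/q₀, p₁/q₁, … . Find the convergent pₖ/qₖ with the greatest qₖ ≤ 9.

√1646 = [40; 1, 1, 3, 40, 3, 1, 1, 80, …] (period length 8).
Convergents:
  p_0/q_0 = 40/1
  p_1/q_1 = 41/1
  p_2/q_2 = 81/2
  p_3/q_3 = 284/7
  p_4/q_4 = 11441/282
q_3 = 7 ≤ 9 < 282 = q_4, so the answer is 284/7.

284/7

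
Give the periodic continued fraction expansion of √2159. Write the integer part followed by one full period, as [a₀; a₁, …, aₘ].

[46; 2, 6, 1, 1, 1, 6, 2, 92]

a₀ = ⌊√2159⌋ = 46.
With m₀=0, d₀=1 and mₖ₊₁ = dₖaₖ − mₖ, dₖ₊₁ = (n − mₖ₊₁²)/dₖ, aₖ₊₁ = ⌊(a₀+mₖ₊₁)/dₖ₊₁⌋:
  k=1: m=46, d=43, a=2
  k=2: m=40, d=13, a=6
  k=3: m=38, d=55, a=1
  k=4: m=17, d=34, a=1
  k=5: m=17, d=55, a=1
  k=6: m=38, d=13, a=6
  k=7: m=40, d=43, a=2
  k=8: m=46, d=1, a=92
d=1 and a=2a₀=92 at k=8, so the next step gives (m, d) = (46, 43) again — its k=1 value — and the period has length 8.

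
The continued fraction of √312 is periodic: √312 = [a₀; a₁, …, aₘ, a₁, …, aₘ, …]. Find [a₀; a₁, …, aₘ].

[17; 1, 1, 1, 34]

a₀ = ⌊√312⌋ = 17.
With m₀=0, d₀=1 and mₖ₊₁ = dₖaₖ − mₖ, dₖ₊₁ = (n − mₖ₊₁²)/dₖ, aₖ₊₁ = ⌊(a₀+mₖ₊₁)/dₖ₊₁⌋:
  k=1: m=17, d=23, a=1
  k=2: m=6, d=12, a=1
  k=3: m=6, d=23, a=1
  k=4: m=17, d=1, a=34
d=1 and a=2a₀=34 at k=4, so the next step gives (m, d) = (17, 23) again — its k=1 value — and the period has length 4.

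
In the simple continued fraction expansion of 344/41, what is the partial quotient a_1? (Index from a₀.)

2

344 = 8·41 + 16   →  a_0 = 8
41 = 2·16 + 9   →  a_1 = 2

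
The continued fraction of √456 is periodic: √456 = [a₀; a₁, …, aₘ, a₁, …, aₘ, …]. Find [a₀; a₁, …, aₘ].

a₀ = ⌊√456⌋ = 21.
With m₀=0, d₀=1 and mₖ₊₁ = dₖaₖ − mₖ, dₖ₊₁ = (n − mₖ₊₁²)/dₖ, aₖ₊₁ = ⌊(a₀+mₖ₊₁)/dₖ₊₁⌋:
  k=1: m=21, d=15, a=2
  k=2: m=9, d=25, a=1
  k=3: m=16, d=8, a=4
  k=4: m=16, d=25, a=1
  k=5: m=9, d=15, a=2
  k=6: m=21, d=1, a=42
d=1 and a=2a₀=42 at k=6, so the next step gives (m, d) = (21, 15) again — its k=1 value — and the period has length 6.

[21; 2, 1, 4, 1, 2, 42]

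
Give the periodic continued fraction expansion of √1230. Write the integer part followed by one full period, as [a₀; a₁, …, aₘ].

[35; 14, 70]

a₀ = ⌊√1230⌋ = 35.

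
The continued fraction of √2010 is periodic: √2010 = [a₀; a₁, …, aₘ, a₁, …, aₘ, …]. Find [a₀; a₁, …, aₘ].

a₀ = ⌊√2010⌋ = 44.
With m₀=0, d₀=1 and mₖ₊₁ = dₖaₖ − mₖ, dₖ₊₁ = (n − mₖ₊₁²)/dₖ, aₖ₊₁ = ⌊(a₀+mₖ₊₁)/dₖ₊₁⌋:
  k=1: m=44, d=74, a=1
  k=2: m=30, d=15, a=4
  k=3: m=30, d=74, a=1
  k=4: m=44, d=1, a=88
d=1 and a=2a₀=88 at k=4, so the next step gives (m, d) = (44, 74) again — its k=1 value — and the period has length 4.

[44; 1, 4, 1, 88]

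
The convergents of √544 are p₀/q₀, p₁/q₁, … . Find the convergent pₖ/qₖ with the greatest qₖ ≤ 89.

793/34

√544 = [23; 3, 11, 3, 46, …] (period length 4).
Convergents:
  p_0/q_0 = 23/1
  p_1/q_1 = 70/3
  p_2/q_2 = 793/34
  p_3/q_3 = 2449/105
q_2 = 34 ≤ 89 < 105 = q_3, so the answer is 793/34.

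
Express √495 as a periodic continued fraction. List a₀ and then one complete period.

a₀ = ⌊√495⌋ = 22.
With m₀=0, d₀=1 and mₖ₊₁ = dₖaₖ − mₖ, dₖ₊₁ = (n − mₖ₊₁²)/dₖ, aₖ₊₁ = ⌊(a₀+mₖ₊₁)/dₖ₊₁⌋:
  k=1: m=22, d=11, a=4
  k=2: m=22, d=1, a=44
d=1 and a=2a₀=44 at k=2, so the next step gives (m, d) = (22, 11) again — its k=1 value — and the period has length 2.

[22; 4, 44]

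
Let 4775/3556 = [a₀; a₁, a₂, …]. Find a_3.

4775 = 1·3556 + 1219   →  a_0 = 1
3556 = 2·1219 + 1118   →  a_1 = 2
1219 = 1·1118 + 101   →  a_2 = 1
1118 = 11·101 + 7   →  a_3 = 11

11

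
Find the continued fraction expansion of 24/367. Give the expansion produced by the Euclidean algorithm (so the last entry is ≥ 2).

24 = 0*367 + 24
367 = 15*24 + 7
24 = 3*7 + 3
7 = 2*3 + 1
3 = 3*1 + 0  (stop)
So 24/367 = [0; 15, 3, 2, 3].

[0; 15, 3, 2, 3]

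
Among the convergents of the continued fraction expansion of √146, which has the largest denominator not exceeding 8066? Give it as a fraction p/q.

√146 = [12; 12, 24, …] (period length 2).
Convergents:
  p_0/q_0 = 12/1
  p_1/q_1 = 145/12
  p_2/q_2 = 3492/289
  p_3/q_3 = 42049/3480
  p_4/q_4 = 1012668/83809
q_3 = 3480 ≤ 8066 < 83809 = q_4, so the answer is 42049/3480.

42049/3480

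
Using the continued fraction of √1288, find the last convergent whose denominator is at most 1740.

23220/647

√1288 = [35; 1, 7, 1, 70, …] (period length 4).
Convergents:
  p_0/q_0 = 35/1
  p_1/q_1 = 36/1
  p_2/q_2 = 287/8
  p_3/q_3 = 323/9
  p_4/q_4 = 22897/638
  p_5/q_5 = 23220/647
  p_6/q_6 = 185437/5167
q_5 = 647 ≤ 1740 < 5167 = q_6, so the answer is 23220/647.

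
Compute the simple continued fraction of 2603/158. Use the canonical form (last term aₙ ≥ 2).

2603 = 16×158 + 75
158 = 2×75 + 8
75 = 9×8 + 3
8 = 2×3 + 2
3 = 1×2 + 1
2 = 2×1 + 0  (stop)
So 2603/158 = [16; 2, 9, 2, 1, 2].

[16; 2, 9, 2, 1, 2]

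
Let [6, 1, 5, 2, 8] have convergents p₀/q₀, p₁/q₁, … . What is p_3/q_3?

89/13

Using pₖ = aₖpₖ₋₁ + pₖ₋₂, qₖ = aₖqₖ₋₁ + qₖ₋₂ (with p₋₁=1, p₋₂=0, q₋₁=0, q₋₂=1):
  k=0: a=6, p=6, q=1
  k=1: a=1, p=7, q=1
  k=2: a=5, p=41, q=6
  k=3: a=2, p=89, q=13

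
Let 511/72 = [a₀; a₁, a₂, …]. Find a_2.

3

511 = 7·72 + 7   →  a_0 = 7
72 = 10·7 + 2   →  a_1 = 10
7 = 3·2 + 1   →  a_2 = 3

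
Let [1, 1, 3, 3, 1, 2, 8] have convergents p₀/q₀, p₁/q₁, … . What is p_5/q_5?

83/47

Using pₖ = aₖpₖ₋₁ + pₖ₋₂, qₖ = aₖqₖ₋₁ + qₖ₋₂ (with p₋₁=1, p₋₂=0, q₋₁=0, q₋₂=1):
  k=0: a=1, p=1, q=1
  k=1: a=1, p=2, q=1
  k=2: a=3, p=7, q=4
  k=3: a=3, p=23, q=13
  k=4: a=1, p=30, q=17
  k=5: a=2, p=83, q=47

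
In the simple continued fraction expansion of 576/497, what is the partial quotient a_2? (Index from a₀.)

576 = 1·497 + 79   →  a_0 = 1
497 = 6·79 + 23   →  a_1 = 6
79 = 3·23 + 10   →  a_2 = 3

3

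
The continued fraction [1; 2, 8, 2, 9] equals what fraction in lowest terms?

502/341

Using pₖ = aₖpₖ₋₁ + pₖ₋₂ and qₖ = aₖqₖ₋₁ + qₖ₋₂:
  k=0: a=1, p=1, q=1
  k=1: a=2, p=3, q=2
  k=2: a=8, p=25, q=17
  k=3: a=2, p=53, q=36
  k=4: a=9, p=502, q=341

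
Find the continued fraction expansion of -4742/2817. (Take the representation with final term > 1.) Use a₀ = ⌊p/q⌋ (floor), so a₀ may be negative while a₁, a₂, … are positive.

[-2; 3, 6, 3, 15, 3]

-4742 = -2·2817 + 892
2817 = 3·892 + 141
892 = 6·141 + 46
141 = 3·46 + 3
46 = 15·3 + 1
3 = 3·1 + 0  (stop)
So -4742/2817 = [-2; 3, 6, 3, 15, 3].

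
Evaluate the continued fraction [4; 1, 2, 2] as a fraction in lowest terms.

33/7

Fold from the inside: start with 2/1.
  2 + 1/2 = 5/2
  1 + 2/5 = 7/5
  4 + 5/7 = 33/7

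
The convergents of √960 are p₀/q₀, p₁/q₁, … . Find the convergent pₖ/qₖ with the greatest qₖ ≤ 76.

1921/62

√960 = [30; 1, 60, …] (period length 2).
Convergents:
  p_0/q_0 = 30/1
  p_1/q_1 = 31/1
  p_2/q_2 = 1890/61
  p_3/q_3 = 1921/62
  p_4/q_4 = 117150/3781
q_3 = 62 ≤ 76 < 3781 = q_4, so the answer is 1921/62.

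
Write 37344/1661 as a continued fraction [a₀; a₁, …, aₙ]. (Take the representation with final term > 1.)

[22; 2, 14, 14, 4]

37344 = 22*1661 + 802
1661 = 2*802 + 57
802 = 14*57 + 4
57 = 14*4 + 1
4 = 4*1 + 0  (stop)
So 37344/1661 = [22; 2, 14, 14, 4].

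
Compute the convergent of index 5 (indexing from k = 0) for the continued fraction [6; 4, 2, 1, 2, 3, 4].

Using pₖ = aₖpₖ₋₁ + pₖ₋₂, qₖ = aₖqₖ₋₁ + qₖ₋₂ (with p₋₁=1, p₋₂=0, q₋₁=0, q₋₂=1):
  k=0: a=6, p=6, q=1
  k=1: a=4, p=25, q=4
  k=2: a=2, p=56, q=9
  k=3: a=1, p=81, q=13
  k=4: a=2, p=218, q=35
  k=5: a=3, p=735, q=118

735/118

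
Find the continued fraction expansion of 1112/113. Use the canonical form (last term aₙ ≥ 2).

[9; 1, 5, 3, 1, 1, 2]

1112 = 9·113 + 95
113 = 1·95 + 18
95 = 5·18 + 5
18 = 3·5 + 3
5 = 1·3 + 2
3 = 1·2 + 1
2 = 2·1 + 0  (stop)
So 1112/113 = [9; 1, 5, 3, 1, 1, 2].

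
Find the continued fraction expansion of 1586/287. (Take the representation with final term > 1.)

1586 = 5×287 + 151
287 = 1×151 + 136
151 = 1×136 + 15
136 = 9×15 + 1
15 = 15×1 + 0  (stop)
So 1586/287 = [5; 1, 1, 9, 15].

[5; 1, 1, 9, 15]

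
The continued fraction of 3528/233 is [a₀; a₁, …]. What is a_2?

16

3528 = 15·233 + 33   →  a_0 = 15
233 = 7·33 + 2   →  a_1 = 7
33 = 16·2 + 1   →  a_2 = 16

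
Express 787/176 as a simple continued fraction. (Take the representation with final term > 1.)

787 = 4×176 + 83
176 = 2×83 + 10
83 = 8×10 + 3
10 = 3×3 + 1
3 = 3×1 + 0  (stop)
So 787/176 = [4; 2, 8, 3, 3].

[4; 2, 8, 3, 3]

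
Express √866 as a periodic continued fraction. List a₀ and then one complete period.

a₀ = ⌊√866⌋ = 29.
With m₀=0, d₀=1 and mₖ₊₁ = dₖaₖ − mₖ, dₖ₊₁ = (n − mₖ₊₁²)/dₖ, aₖ₊₁ = ⌊(a₀+mₖ₊₁)/dₖ₊₁⌋:
  k=1: m=29, d=25, a=2
  k=2: m=21, d=17, a=2
  k=3: m=13, d=41, a=1
  k=4: m=28, d=2, a=28
  k=5: m=28, d=41, a=1
  k=6: m=13, d=17, a=2
  k=7: m=21, d=25, a=2
  k=8: m=29, d=1, a=58
d=1 and a=2a₀=58 at k=8, so the next step gives (m, d) = (29, 25) again — its k=1 value — and the period has length 8.

[29; 2, 2, 1, 28, 1, 2, 2, 58]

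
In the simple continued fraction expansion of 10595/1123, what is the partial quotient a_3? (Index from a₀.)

10595 = 9·1123 + 488   →  a_0 = 9
1123 = 2·488 + 147   →  a_1 = 2
488 = 3·147 + 47   →  a_2 = 3
147 = 3·47 + 6   →  a_3 = 3

3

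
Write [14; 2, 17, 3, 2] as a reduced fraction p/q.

3607/249

Using pₖ = aₖpₖ₋₁ + pₖ₋₂ and qₖ = aₖqₖ₋₁ + qₖ₋₂:
  k=0: a=14, p=14, q=1
  k=1: a=2, p=29, q=2
  k=2: a=17, p=507, q=35
  k=3: a=3, p=1550, q=107
  k=4: a=2, p=3607, q=249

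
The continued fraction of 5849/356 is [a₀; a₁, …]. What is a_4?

1

5849 = 16·356 + 153   →  a_0 = 16
356 = 2·153 + 50   →  a_1 = 2
153 = 3·50 + 3   →  a_2 = 3
50 = 16·3 + 2   →  a_3 = 16
3 = 1·2 + 1   →  a_4 = 1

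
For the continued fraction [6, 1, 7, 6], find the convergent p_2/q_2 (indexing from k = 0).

Using pₖ = aₖpₖ₋₁ + pₖ₋₂, qₖ = aₖqₖ₋₁ + qₖ₋₂ (with p₋₁=1, p₋₂=0, q₋₁=0, q₋₂=1):
  k=0: a=6, p=6, q=1
  k=1: a=1, p=7, q=1
  k=2: a=7, p=55, q=8

55/8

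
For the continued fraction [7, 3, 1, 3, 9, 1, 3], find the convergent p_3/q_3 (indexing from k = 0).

Using pₖ = aₖpₖ₋₁ + pₖ₋₂, qₖ = aₖqₖ₋₁ + qₖ₋₂ (with p₋₁=1, p₋₂=0, q₋₁=0, q₋₂=1):
  k=0: a=7, p=7, q=1
  k=1: a=3, p=22, q=3
  k=2: a=1, p=29, q=4
  k=3: a=3, p=109, q=15

109/15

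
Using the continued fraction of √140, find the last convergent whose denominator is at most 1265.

√140 = [11; 1, 4, 1, 22, …] (period length 4).
Convergents:
  p_0/q_0 = 11/1
  p_1/q_1 = 12/1
  p_2/q_2 = 59/5
  p_3/q_3 = 71/6
  p_4/q_4 = 1621/137
  p_5/q_5 = 1692/143
  p_6/q_6 = 8389/709
  p_7/q_7 = 10081/852
  p_8/q_8 = 230171/19453
q_7 = 852 ≤ 1265 < 19453 = q_8, so the answer is 10081/852.

10081/852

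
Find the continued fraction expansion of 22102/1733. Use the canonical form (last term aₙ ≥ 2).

[12; 1, 3, 17, 12, 2]

22102 = 12*1733 + 1306
1733 = 1*1306 + 427
1306 = 3*427 + 25
427 = 17*25 + 2
25 = 12*2 + 1
2 = 2*1 + 0  (stop)
So 22102/1733 = [12; 1, 3, 17, 12, 2].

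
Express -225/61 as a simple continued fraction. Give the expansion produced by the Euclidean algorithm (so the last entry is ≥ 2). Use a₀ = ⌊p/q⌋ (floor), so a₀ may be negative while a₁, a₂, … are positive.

-225 = -4*61 + 19
61 = 3*19 + 4
19 = 4*4 + 3
4 = 1*3 + 1
3 = 3*1 + 0  (stop)
So -225/61 = [-4; 3, 4, 1, 3].

[-4; 3, 4, 1, 3]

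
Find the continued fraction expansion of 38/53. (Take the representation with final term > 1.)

[0; 1, 2, 1, 1, 7]

38 = 0·53 + 38
53 = 1·38 + 15
38 = 2·15 + 8
15 = 1·8 + 7
8 = 1·7 + 1
7 = 7·1 + 0  (stop)
So 38/53 = [0; 1, 2, 1, 1, 7].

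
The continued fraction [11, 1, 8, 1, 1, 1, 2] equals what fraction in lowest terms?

Fold from the inside: start with 2/1.
  1 + 1/2 = 3/2
  1 + 2/3 = 5/3
  1 + 3/5 = 8/5
  8 + 5/8 = 69/8
  1 + 8/69 = 77/69
  11 + 69/77 = 916/77

916/77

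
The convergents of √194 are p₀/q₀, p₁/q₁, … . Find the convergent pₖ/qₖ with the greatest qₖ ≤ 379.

5251/377

√194 = [13; 1, 12, 1, 26, …] (period length 4).
Convergents:
  p_0/q_0 = 13/1
  p_1/q_1 = 14/1
  p_2/q_2 = 181/13
  p_3/q_3 = 195/14
  p_4/q_4 = 5251/377
  p_5/q_5 = 5446/391
q_4 = 377 ≤ 379 < 391 = q_5, so the answer is 5251/377.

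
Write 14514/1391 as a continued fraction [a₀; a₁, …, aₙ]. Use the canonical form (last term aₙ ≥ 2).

14514 = 10×1391 + 604
1391 = 2×604 + 183
604 = 3×183 + 55
183 = 3×55 + 18
55 = 3×18 + 1
18 = 18×1 + 0  (stop)
So 14514/1391 = [10; 2, 3, 3, 3, 18].

[10; 2, 3, 3, 3, 18]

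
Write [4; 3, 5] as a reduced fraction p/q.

Using pₖ = aₖpₖ₋₁ + pₖ₋₂ and qₖ = aₖqₖ₋₁ + qₖ₋₂:
  k=0: a=4, p=4, q=1
  k=1: a=3, p=13, q=3
  k=2: a=5, p=69, q=16

69/16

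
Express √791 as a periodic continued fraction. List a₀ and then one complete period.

a₀ = ⌊√791⌋ = 28.

[28; 8, 56]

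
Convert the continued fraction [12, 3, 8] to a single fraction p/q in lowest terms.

Using pₖ = aₖpₖ₋₁ + pₖ₋₂ and qₖ = aₖqₖ₋₁ + qₖ₋₂:
  k=0: a=12, p=12, q=1
  k=1: a=3, p=37, q=3
  k=2: a=8, p=308, q=25

308/25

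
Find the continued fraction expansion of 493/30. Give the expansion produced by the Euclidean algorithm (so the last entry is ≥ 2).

493 = 16×30 + 13
30 = 2×13 + 4
13 = 3×4 + 1
4 = 4×1 + 0  (stop)
So 493/30 = [16; 2, 3, 4].

[16; 2, 3, 4]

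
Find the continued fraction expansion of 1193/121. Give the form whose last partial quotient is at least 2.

1193 = 9·121 + 104
121 = 1·104 + 17
104 = 6·17 + 2
17 = 8·2 + 1
2 = 2·1 + 0  (stop)
So 1193/121 = [9; 1, 6, 8, 2].

[9; 1, 6, 8, 2]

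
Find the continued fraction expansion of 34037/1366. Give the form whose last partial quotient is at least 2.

[24; 1, 11, 11, 3, 3]

34037 = 24·1366 + 1253
1366 = 1·1253 + 113
1253 = 11·113 + 10
113 = 11·10 + 3
10 = 3·3 + 1
3 = 3·1 + 0  (stop)
So 34037/1366 = [24; 1, 11, 11, 3, 3].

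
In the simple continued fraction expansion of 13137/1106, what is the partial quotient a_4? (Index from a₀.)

13137 = 11·1106 + 971   →  a_0 = 11
1106 = 1·971 + 135   →  a_1 = 1
971 = 7·135 + 26   →  a_2 = 7
135 = 5·26 + 5   →  a_3 = 5
26 = 5·5 + 1   →  a_4 = 5

5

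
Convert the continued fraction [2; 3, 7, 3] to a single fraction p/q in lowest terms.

Using pₖ = aₖpₖ₋₁ + pₖ₋₂ and qₖ = aₖqₖ₋₁ + qₖ₋₂:
  k=0: a=2, p=2, q=1
  k=1: a=3, p=7, q=3
  k=2: a=7, p=51, q=22
  k=3: a=3, p=160, q=69

160/69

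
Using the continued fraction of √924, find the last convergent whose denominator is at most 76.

√924 = [30; 2, 1, 1, 14, 1, 1, 2, 60, …] (period length 8).
Convergents:
  p_0/q_0 = 30/1
  p_1/q_1 = 61/2
  p_2/q_2 = 91/3
  p_3/q_3 = 152/5
  p_4/q_4 = 2219/73
  p_5/q_5 = 2371/78
q_4 = 73 ≤ 76 < 78 = q_5, so the answer is 2219/73.

2219/73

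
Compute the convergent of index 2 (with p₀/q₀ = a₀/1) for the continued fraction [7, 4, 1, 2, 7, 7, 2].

Using pₖ = aₖpₖ₋₁ + pₖ₋₂, qₖ = aₖqₖ₋₁ + qₖ₋₂ (with p₋₁=1, p₋₂=0, q₋₁=0, q₋₂=1):
  k=0: a=7, p=7, q=1
  k=1: a=4, p=29, q=4
  k=2: a=1, p=36, q=5

36/5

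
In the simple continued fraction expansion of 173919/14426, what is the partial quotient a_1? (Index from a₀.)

173919 = 12·14426 + 807   →  a_0 = 12
14426 = 17·807 + 707   →  a_1 = 17

17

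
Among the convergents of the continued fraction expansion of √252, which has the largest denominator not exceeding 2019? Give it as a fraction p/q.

28209/1777

√252 = [15; 1, 6, 1, 30, …] (period length 4).
Convergents:
  p_0/q_0 = 15/1
  p_1/q_1 = 16/1
  p_2/q_2 = 111/7
  p_3/q_3 = 127/8
  p_4/q_4 = 3921/247
  p_5/q_5 = 4048/255
  p_6/q_6 = 28209/1777
  p_7/q_7 = 32257/2032
q_6 = 1777 ≤ 2019 < 2032 = q_7, so the answer is 28209/1777.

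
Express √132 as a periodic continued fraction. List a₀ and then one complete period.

[11; 2, 22]

a₀ = ⌊√132⌋ = 11.
With m₀=0, d₀=1 and mₖ₊₁ = dₖaₖ − mₖ, dₖ₊₁ = (n − mₖ₊₁²)/dₖ, aₖ₊₁ = ⌊(a₀+mₖ₊₁)/dₖ₊₁⌋:
  k=1: m=11, d=11, a=2
  k=2: m=11, d=1, a=22
d=1 and a=2a₀=22 at k=2, so the next step gives (m, d) = (11, 11) again — its k=1 value — and the period has length 2.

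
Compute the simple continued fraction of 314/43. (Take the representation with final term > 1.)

314 = 7×43 + 13
43 = 3×13 + 4
13 = 3×4 + 1
4 = 4×1 + 0  (stop)
So 314/43 = [7; 3, 3, 4].

[7; 3, 3, 4]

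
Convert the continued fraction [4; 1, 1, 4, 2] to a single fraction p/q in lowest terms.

Fold from the inside: start with 2/1.
  4 + 1/2 = 9/2
  1 + 2/9 = 11/9
  1 + 9/11 = 20/11
  4 + 11/20 = 91/20

91/20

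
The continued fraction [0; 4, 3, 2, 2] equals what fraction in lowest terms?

Fold from the inside: start with 2/1.
  2 + 1/2 = 5/2
  3 + 2/5 = 17/5
  4 + 5/17 = 73/17
  0 + 17/73 = 17/73

17/73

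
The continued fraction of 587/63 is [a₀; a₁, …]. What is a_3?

1

587 = 9·63 + 20   →  a_0 = 9
63 = 3·20 + 3   →  a_1 = 3
20 = 6·3 + 2   →  a_2 = 6
3 = 1·2 + 1   →  a_3 = 1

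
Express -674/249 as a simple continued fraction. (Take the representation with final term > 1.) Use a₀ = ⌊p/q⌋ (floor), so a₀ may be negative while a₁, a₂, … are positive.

-674 = -3*249 + 73
249 = 3*73 + 30
73 = 2*30 + 13
30 = 2*13 + 4
13 = 3*4 + 1
4 = 4*1 + 0  (stop)
So -674/249 = [-3; 3, 2, 2, 3, 4].

[-3; 3, 2, 2, 3, 4]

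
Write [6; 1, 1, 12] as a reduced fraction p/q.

Using pₖ = aₖpₖ₋₁ + pₖ₋₂ and qₖ = aₖqₖ₋₁ + qₖ₋₂:
  k=0: a=6, p=6, q=1
  k=1: a=1, p=7, q=1
  k=2: a=1, p=13, q=2
  k=3: a=12, p=163, q=25

163/25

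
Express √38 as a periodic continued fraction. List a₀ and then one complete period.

[6; 6, 12]

a₀ = ⌊√38⌋ = 6.
With m₀=0, d₀=1 and mₖ₊₁ = dₖaₖ − mₖ, dₖ₊₁ = (n − mₖ₊₁²)/dₖ, aₖ₊₁ = ⌊(a₀+mₖ₊₁)/dₖ₊₁⌋:
  k=1: m=6, d=2, a=6
  k=2: m=6, d=1, a=12
d=1 and a=2a₀=12 at k=2, so the next step gives (m, d) = (6, 2) again — its k=1 value — and the period has length 2.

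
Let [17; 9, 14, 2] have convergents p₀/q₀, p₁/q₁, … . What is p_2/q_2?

2173/127

Using pₖ = aₖpₖ₋₁ + pₖ₋₂, qₖ = aₖqₖ₋₁ + qₖ₋₂ (with p₋₁=1, p₋₂=0, q₋₁=0, q₋₂=1):
  k=0: a=17, p=17, q=1
  k=1: a=9, p=154, q=9
  k=2: a=14, p=2173, q=127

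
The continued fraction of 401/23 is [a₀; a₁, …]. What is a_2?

401 = 17·23 + 10   →  a_0 = 17
23 = 2·10 + 3   →  a_1 = 2
10 = 3·3 + 1   →  a_2 = 3

3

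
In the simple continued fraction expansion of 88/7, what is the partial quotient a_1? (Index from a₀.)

1

88 = 12·7 + 4   →  a_0 = 12
7 = 1·4 + 3   →  a_1 = 1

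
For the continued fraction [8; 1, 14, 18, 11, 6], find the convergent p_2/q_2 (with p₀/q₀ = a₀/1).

134/15

Using pₖ = aₖpₖ₋₁ + pₖ₋₂, qₖ = aₖqₖ₋₁ + qₖ₋₂ (with p₋₁=1, p₋₂=0, q₋₁=0, q₋₂=1):
  k=0: a=8, p=8, q=1
  k=1: a=1, p=9, q=1
  k=2: a=14, p=134, q=15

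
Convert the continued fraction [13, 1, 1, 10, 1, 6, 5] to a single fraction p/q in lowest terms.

11061/818

Using pₖ = aₖpₖ₋₁ + pₖ₋₂ and qₖ = aₖqₖ₋₁ + qₖ₋₂:
  k=0: a=13, p=13, q=1
  k=1: a=1, p=14, q=1
  k=2: a=1, p=27, q=2
  k=3: a=10, p=284, q=21
  k=4: a=1, p=311, q=23
  k=5: a=6, p=2150, q=159
  k=6: a=5, p=11061, q=818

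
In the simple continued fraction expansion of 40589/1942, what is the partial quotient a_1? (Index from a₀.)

1

40589 = 20·1942 + 1749   →  a_0 = 20
1942 = 1·1749 + 193   →  a_1 = 1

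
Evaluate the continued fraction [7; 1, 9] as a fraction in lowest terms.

Fold from the inside: start with 9/1.
  1 + 1/9 = 10/9
  7 + 9/10 = 79/10

79/10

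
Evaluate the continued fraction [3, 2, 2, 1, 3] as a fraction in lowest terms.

Fold from the inside: start with 3/1.
  1 + 1/3 = 4/3
  2 + 3/4 = 11/4
  2 + 4/11 = 26/11
  3 + 11/26 = 89/26

89/26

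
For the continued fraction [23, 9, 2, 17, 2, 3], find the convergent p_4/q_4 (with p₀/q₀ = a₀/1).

Using pₖ = aₖpₖ₋₁ + pₖ₋₂, qₖ = aₖqₖ₋₁ + qₖ₋₂ (with p₋₁=1, p₋₂=0, q₋₁=0, q₋₂=1):
  k=0: a=23, p=23, q=1
  k=1: a=9, p=208, q=9
  k=2: a=2, p=439, q=19
  k=3: a=17, p=7671, q=332
  k=4: a=2, p=15781, q=683

15781/683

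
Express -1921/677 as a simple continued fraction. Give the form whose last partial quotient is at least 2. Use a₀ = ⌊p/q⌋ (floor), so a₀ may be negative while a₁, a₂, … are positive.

-1921 = -3*677 + 110
677 = 6*110 + 17
110 = 6*17 + 8
17 = 2*8 + 1
8 = 8*1 + 0  (stop)
So -1921/677 = [-3; 6, 6, 2, 8].

[-3; 6, 6, 2, 8]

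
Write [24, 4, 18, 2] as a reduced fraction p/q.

3637/150

Using pₖ = aₖpₖ₋₁ + pₖ₋₂ and qₖ = aₖqₖ₋₁ + qₖ₋₂:
  k=0: a=24, p=24, q=1
  k=1: a=4, p=97, q=4
  k=2: a=18, p=1770, q=73
  k=3: a=2, p=3637, q=150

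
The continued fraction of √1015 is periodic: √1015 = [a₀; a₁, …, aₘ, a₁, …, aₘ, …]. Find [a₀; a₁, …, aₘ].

[31; 1, 6, 10, 2, 10, 6, 1, 62]

a₀ = ⌊√1015⌋ = 31.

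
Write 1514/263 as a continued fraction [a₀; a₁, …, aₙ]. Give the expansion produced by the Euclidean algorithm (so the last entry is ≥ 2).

[5; 1, 3, 9, 7]

1514 = 5×263 + 199
263 = 1×199 + 64
199 = 3×64 + 7
64 = 9×7 + 1
7 = 7×1 + 0  (stop)
So 1514/263 = [5; 1, 3, 9, 7].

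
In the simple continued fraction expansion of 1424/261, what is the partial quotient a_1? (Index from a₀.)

1424 = 5·261 + 119   →  a_0 = 5
261 = 2·119 + 23   →  a_1 = 2

2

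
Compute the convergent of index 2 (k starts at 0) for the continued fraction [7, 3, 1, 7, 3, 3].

29/4

Using pₖ = aₖpₖ₋₁ + pₖ₋₂, qₖ = aₖqₖ₋₁ + qₖ₋₂ (with p₋₁=1, p₋₂=0, q₋₁=0, q₋₂=1):
  k=0: a=7, p=7, q=1
  k=1: a=3, p=22, q=3
  k=2: a=1, p=29, q=4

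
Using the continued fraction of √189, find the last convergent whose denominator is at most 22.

√189 = [13; 1, 2, 1, 26, …] (period length 4).
Convergents:
  p_0/q_0 = 13/1
  p_1/q_1 = 14/1
  p_2/q_2 = 41/3
  p_3/q_3 = 55/4
  p_4/q_4 = 1471/107
q_3 = 4 ≤ 22 < 107 = q_4, so the answer is 55/4.

55/4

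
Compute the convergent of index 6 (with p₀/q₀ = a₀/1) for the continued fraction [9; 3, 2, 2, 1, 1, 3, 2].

Using pₖ = aₖpₖ₋₁ + pₖ₋₂, qₖ = aₖqₖ₋₁ + qₖ₋₂ (with p₋₁=1, p₋₂=0, q₋₁=0, q₋₂=1):
  k=0: a=9, p=9, q=1
  k=1: a=3, p=28, q=3
  k=2: a=2, p=65, q=7
  k=3: a=2, p=158, q=17
  k=4: a=1, p=223, q=24
  k=5: a=1, p=381, q=41
  k=6: a=3, p=1366, q=147

1366/147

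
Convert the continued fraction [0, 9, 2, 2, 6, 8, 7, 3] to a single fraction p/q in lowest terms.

5838/54913

Fold from the inside: start with 3/1.
  7 + 1/3 = 22/3
  8 + 3/22 = 179/22
  6 + 22/179 = 1096/179
  2 + 179/1096 = 2371/1096
  2 + 1096/2371 = 5838/2371
  9 + 2371/5838 = 54913/5838
  0 + 5838/54913 = 5838/54913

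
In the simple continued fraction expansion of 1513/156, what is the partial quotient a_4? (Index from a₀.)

1513 = 9·156 + 109   →  a_0 = 9
156 = 1·109 + 47   →  a_1 = 1
109 = 2·47 + 15   →  a_2 = 2
47 = 3·15 + 2   →  a_3 = 3
15 = 7·2 + 1   →  a_4 = 7

7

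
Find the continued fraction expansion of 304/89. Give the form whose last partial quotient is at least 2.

304 = 3*89 + 37
89 = 2*37 + 15
37 = 2*15 + 7
15 = 2*7 + 1
7 = 7*1 + 0  (stop)
So 304/89 = [3; 2, 2, 2, 7].

[3; 2, 2, 2, 7]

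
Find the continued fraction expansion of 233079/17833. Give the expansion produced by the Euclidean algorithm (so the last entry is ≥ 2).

233079 = 13*17833 + 1250
17833 = 14*1250 + 333
1250 = 3*333 + 251
333 = 1*251 + 82
251 = 3*82 + 5
82 = 16*5 + 2
5 = 2*2 + 1
2 = 2*1 + 0  (stop)
So 233079/17833 = [13; 14, 3, 1, 3, 16, 2, 2].

[13; 14, 3, 1, 3, 16, 2, 2]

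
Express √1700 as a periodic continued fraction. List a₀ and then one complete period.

a₀ = ⌊√1700⌋ = 41.

[41; 4, 3, 20, 3, 4, 82]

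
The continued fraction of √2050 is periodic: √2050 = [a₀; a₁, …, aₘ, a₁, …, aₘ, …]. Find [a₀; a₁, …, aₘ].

[45; 3, 1, 1, 1, 1, 3, 90]

a₀ = ⌊√2050⌋ = 45.
With m₀=0, d₀=1 and mₖ₊₁ = dₖaₖ − mₖ, dₖ₊₁ = (n − mₖ₊₁²)/dₖ, aₖ₊₁ = ⌊(a₀+mₖ₊₁)/dₖ₊₁⌋:
  k=1: m=45, d=25, a=3
  k=2: m=30, d=46, a=1
  k=3: m=16, d=39, a=1
  k=4: m=23, d=39, a=1
  k=5: m=16, d=46, a=1
  k=6: m=30, d=25, a=3
  k=7: m=45, d=1, a=90
d=1 and a=2a₀=90 at k=7, so the next step gives (m, d) = (45, 25) again — its k=1 value — and the period has length 7.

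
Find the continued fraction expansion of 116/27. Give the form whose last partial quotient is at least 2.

116 = 4×27 + 8
27 = 3×8 + 3
8 = 2×3 + 2
3 = 1×2 + 1
2 = 2×1 + 0  (stop)
So 116/27 = [4; 3, 2, 1, 2].

[4; 3, 2, 1, 2]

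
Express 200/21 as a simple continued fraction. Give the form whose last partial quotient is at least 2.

[9; 1, 1, 10]

200 = 9·21 + 11
21 = 1·11 + 10
11 = 1·10 + 1
10 = 10·1 + 0  (stop)
So 200/21 = [9; 1, 1, 10].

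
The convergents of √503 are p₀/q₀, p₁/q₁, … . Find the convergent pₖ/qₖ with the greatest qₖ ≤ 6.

112/5

√503 = [22; 2, 2, 1, 21, 1, 2, 2, 44, …] (period length 8).
Convergents:
  p_0/q_0 = 22/1
  p_1/q_1 = 45/2
  p_2/q_2 = 112/5
  p_3/q_3 = 157/7
q_2 = 5 ≤ 6 < 7 = q_3, so the answer is 112/5.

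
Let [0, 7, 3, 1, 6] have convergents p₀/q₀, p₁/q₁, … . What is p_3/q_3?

Using pₖ = aₖpₖ₋₁ + pₖ₋₂, qₖ = aₖqₖ₋₁ + qₖ₋₂ (with p₋₁=1, p₋₂=0, q₋₁=0, q₋₂=1):
  k=0: a=0, p=0, q=1
  k=1: a=7, p=1, q=7
  k=2: a=3, p=3, q=22
  k=3: a=1, p=4, q=29

4/29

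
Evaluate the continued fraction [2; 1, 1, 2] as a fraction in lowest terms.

Using pₖ = aₖpₖ₋₁ + pₖ₋₂ and qₖ = aₖqₖ₋₁ + qₖ₋₂:
  k=0: a=2, p=2, q=1
  k=1: a=1, p=3, q=1
  k=2: a=1, p=5, q=2
  k=3: a=2, p=13, q=5

13/5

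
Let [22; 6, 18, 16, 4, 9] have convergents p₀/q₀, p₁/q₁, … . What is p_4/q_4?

Using pₖ = aₖpₖ₋₁ + pₖ₋₂, qₖ = aₖqₖ₋₁ + qₖ₋₂ (with p₋₁=1, p₋₂=0, q₋₁=0, q₋₂=1):
  k=0: a=22, p=22, q=1
  k=1: a=6, p=133, q=6
  k=2: a=18, p=2416, q=109
  k=3: a=16, p=38789, q=1750
  k=4: a=4, p=157572, q=7109

157572/7109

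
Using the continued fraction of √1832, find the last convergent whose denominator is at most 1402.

22899/535

√1832 = [42; 1, 4, 21, 4, 1, 84, …] (period length 6).
Convergents:
  p_0/q_0 = 42/1
  p_1/q_1 = 43/1
  p_2/q_2 = 214/5
  p_3/q_3 = 4537/106
  p_4/q_4 = 18362/429
  p_5/q_5 = 22899/535
  p_6/q_6 = 1941878/45369
q_5 = 535 ≤ 1402 < 45369 = q_6, so the answer is 22899/535.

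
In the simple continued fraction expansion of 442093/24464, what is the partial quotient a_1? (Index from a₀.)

14

442093 = 18·24464 + 1741   →  a_0 = 18
24464 = 14·1741 + 90   →  a_1 = 14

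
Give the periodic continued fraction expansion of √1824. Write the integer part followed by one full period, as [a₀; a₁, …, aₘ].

a₀ = ⌊√1824⌋ = 42.
With m₀=0, d₀=1 and mₖ₊₁ = dₖaₖ − mₖ, dₖ₊₁ = (n − mₖ₊₁²)/dₖ, aₖ₊₁ = ⌊(a₀+mₖ₊₁)/dₖ₊₁⌋:
  k=1: m=42, d=60, a=1
  k=2: m=18, d=25, a=2
  k=3: m=32, d=32, a=2
  k=4: m=32, d=25, a=2
  k=5: m=18, d=60, a=1
  k=6: m=42, d=1, a=84
d=1 and a=2a₀=84 at k=6, so the next step gives (m, d) = (42, 60) again — its k=1 value — and the period has length 6.

[42; 1, 2, 2, 2, 1, 84]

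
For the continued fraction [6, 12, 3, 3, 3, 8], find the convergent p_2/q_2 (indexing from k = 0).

225/37

Using pₖ = aₖpₖ₋₁ + pₖ₋₂, qₖ = aₖqₖ₋₁ + qₖ₋₂ (with p₋₁=1, p₋₂=0, q₋₁=0, q₋₂=1):
  k=0: a=6, p=6, q=1
  k=1: a=12, p=73, q=12
  k=2: a=3, p=225, q=37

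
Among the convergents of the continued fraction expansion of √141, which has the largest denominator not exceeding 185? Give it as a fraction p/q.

2173/183

√141 = [11; 1, 6, 1, 22, …] (period length 4).
Convergents:
  p_0/q_0 = 11/1
  p_1/q_1 = 12/1
  p_2/q_2 = 83/7
  p_3/q_3 = 95/8
  p_4/q_4 = 2173/183
  p_5/q_5 = 2268/191
q_4 = 183 ≤ 185 < 191 = q_5, so the answer is 2173/183.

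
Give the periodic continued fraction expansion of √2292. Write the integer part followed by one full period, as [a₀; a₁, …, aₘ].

[47; 1, 6, 1, 94]

a₀ = ⌊√2292⌋ = 47.
With m₀=0, d₀=1 and mₖ₊₁ = dₖaₖ − mₖ, dₖ₊₁ = (n − mₖ₊₁²)/dₖ, aₖ₊₁ = ⌊(a₀+mₖ₊₁)/dₖ₊₁⌋:
  k=1: m=47, d=83, a=1
  k=2: m=36, d=12, a=6
  k=3: m=36, d=83, a=1
  k=4: m=47, d=1, a=94
d=1 and a=2a₀=94 at k=4, so the next step gives (m, d) = (47, 83) again — its k=1 value — and the period has length 4.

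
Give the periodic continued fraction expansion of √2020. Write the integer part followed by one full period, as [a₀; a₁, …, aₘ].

[44; 1, 16, 1, 88]

a₀ = ⌊√2020⌋ = 44.
With m₀=0, d₀=1 and mₖ₊₁ = dₖaₖ − mₖ, dₖ₊₁ = (n − mₖ₊₁²)/dₖ, aₖ₊₁ = ⌊(a₀+mₖ₊₁)/dₖ₊₁⌋:
  k=1: m=44, d=84, a=1
  k=2: m=40, d=5, a=16
  k=3: m=40, d=84, a=1
  k=4: m=44, d=1, a=88
d=1 and a=2a₀=88 at k=4, so the next step gives (m, d) = (44, 84) again — its k=1 value — and the period has length 4.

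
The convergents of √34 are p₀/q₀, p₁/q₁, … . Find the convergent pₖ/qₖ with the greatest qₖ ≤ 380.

2035/349

√34 = [5; 1, 4, 1, 10, …] (period length 4).
Convergents:
  p_0/q_0 = 5/1
  p_1/q_1 = 6/1
  p_2/q_2 = 29/5
  p_3/q_3 = 35/6
  p_4/q_4 = 379/65
  p_5/q_5 = 414/71
  p_6/q_6 = 2035/349
  p_7/q_7 = 2449/420
q_6 = 349 ≤ 380 < 420 = q_7, so the answer is 2035/349.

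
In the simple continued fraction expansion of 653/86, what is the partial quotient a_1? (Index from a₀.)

653 = 7·86 + 51   →  a_0 = 7
86 = 1·51 + 35   →  a_1 = 1

1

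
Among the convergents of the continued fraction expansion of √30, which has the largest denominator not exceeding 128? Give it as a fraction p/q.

√30 = [5; 2, 10, …] (period length 2).
Convergents:
  p_0/q_0 = 5/1
  p_1/q_1 = 11/2
  p_2/q_2 = 115/21
  p_3/q_3 = 241/44
  p_4/q_4 = 2525/461
q_3 = 44 ≤ 128 < 461 = q_4, so the answer is 241/44.

241/44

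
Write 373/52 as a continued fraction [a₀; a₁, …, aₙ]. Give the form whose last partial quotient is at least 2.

[7; 5, 1, 3, 2]

373 = 7*52 + 9
52 = 5*9 + 7
9 = 1*7 + 2
7 = 3*2 + 1
2 = 2*1 + 0  (stop)
So 373/52 = [7; 5, 1, 3, 2].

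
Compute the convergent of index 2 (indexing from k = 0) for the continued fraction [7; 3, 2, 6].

51/7

Using pₖ = aₖpₖ₋₁ + pₖ₋₂, qₖ = aₖqₖ₋₁ + qₖ₋₂ (with p₋₁=1, p₋₂=0, q₋₁=0, q₋₂=1):
  k=0: a=7, p=7, q=1
  k=1: a=3, p=22, q=3
  k=2: a=2, p=51, q=7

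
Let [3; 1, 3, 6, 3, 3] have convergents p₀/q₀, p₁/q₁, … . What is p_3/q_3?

94/25

Using pₖ = aₖpₖ₋₁ + pₖ₋₂, qₖ = aₖqₖ₋₁ + qₖ₋₂ (with p₋₁=1, p₋₂=0, q₋₁=0, q₋₂=1):
  k=0: a=3, p=3, q=1
  k=1: a=1, p=4, q=1
  k=2: a=3, p=15, q=4
  k=3: a=6, p=94, q=25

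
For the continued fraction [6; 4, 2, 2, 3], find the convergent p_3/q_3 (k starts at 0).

Using pₖ = aₖpₖ₋₁ + pₖ₋₂, qₖ = aₖqₖ₋₁ + qₖ₋₂ (with p₋₁=1, p₋₂=0, q₋₁=0, q₋₂=1):
  k=0: a=6, p=6, q=1
  k=1: a=4, p=25, q=4
  k=2: a=2, p=56, q=9
  k=3: a=2, p=137, q=22

137/22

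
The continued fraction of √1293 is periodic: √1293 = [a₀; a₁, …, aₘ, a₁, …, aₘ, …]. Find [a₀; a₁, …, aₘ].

[35; 1, 22, 1, 70]

a₀ = ⌊√1293⌋ = 35.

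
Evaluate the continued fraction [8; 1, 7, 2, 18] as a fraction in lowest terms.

2789/314

Using pₖ = aₖpₖ₋₁ + pₖ₋₂ and qₖ = aₖqₖ₋₁ + qₖ₋₂:
  k=0: a=8, p=8, q=1
  k=1: a=1, p=9, q=1
  k=2: a=7, p=71, q=8
  k=3: a=2, p=151, q=17
  k=4: a=18, p=2789, q=314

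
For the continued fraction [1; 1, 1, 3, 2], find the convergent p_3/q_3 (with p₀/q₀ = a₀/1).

Using pₖ = aₖpₖ₋₁ + pₖ₋₂, qₖ = aₖqₖ₋₁ + qₖ₋₂ (with p₋₁=1, p₋₂=0, q₋₁=0, q₋₂=1):
  k=0: a=1, p=1, q=1
  k=1: a=1, p=2, q=1
  k=2: a=1, p=3, q=2
  k=3: a=3, p=11, q=7

11/7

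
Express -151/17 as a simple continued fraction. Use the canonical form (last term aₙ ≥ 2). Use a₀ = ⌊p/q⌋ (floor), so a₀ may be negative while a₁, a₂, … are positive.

[-9; 8, 2]

-151 = -9*17 + 2
17 = 8*2 + 1
2 = 2*1 + 0  (stop)
So -151/17 = [-9; 8, 2].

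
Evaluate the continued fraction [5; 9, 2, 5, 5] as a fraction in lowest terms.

Using pₖ = aₖpₖ₋₁ + pₖ₋₂ and qₖ = aₖqₖ₋₁ + qₖ₋₂:
  k=0: a=5, p=5, q=1
  k=1: a=9, p=46, q=9
  k=2: a=2, p=97, q=19
  k=3: a=5, p=531, q=104
  k=4: a=5, p=2752, q=539

2752/539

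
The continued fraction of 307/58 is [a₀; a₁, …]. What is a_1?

3

307 = 5·58 + 17   →  a_0 = 5
58 = 3·17 + 7   →  a_1 = 3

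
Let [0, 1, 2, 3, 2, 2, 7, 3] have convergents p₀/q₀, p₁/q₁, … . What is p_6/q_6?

Using pₖ = aₖpₖ₋₁ + pₖ₋₂, qₖ = aₖqₖ₋₁ + qₖ₋₂ (with p₋₁=1, p₋₂=0, q₋₁=0, q₋₂=1):
  k=0: a=0, p=0, q=1
  k=1: a=1, p=1, q=1
  k=2: a=2, p=2, q=3
  k=3: a=3, p=7, q=10
  k=4: a=2, p=16, q=23
  k=5: a=2, p=39, q=56
  k=6: a=7, p=289, q=415

289/415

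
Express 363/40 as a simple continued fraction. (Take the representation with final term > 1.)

363 = 9·40 + 3
40 = 13·3 + 1
3 = 3·1 + 0  (stop)
So 363/40 = [9; 13, 3].

[9; 13, 3]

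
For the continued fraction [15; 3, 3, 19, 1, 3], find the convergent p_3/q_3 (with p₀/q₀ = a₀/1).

2953/193

Using pₖ = aₖpₖ₋₁ + pₖ₋₂, qₖ = aₖqₖ₋₁ + qₖ₋₂ (with p₋₁=1, p₋₂=0, q₋₁=0, q₋₂=1):
  k=0: a=15, p=15, q=1
  k=1: a=3, p=46, q=3
  k=2: a=3, p=153, q=10
  k=3: a=19, p=2953, q=193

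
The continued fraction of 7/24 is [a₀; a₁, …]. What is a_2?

7 = 0·24 + 7   →  a_0 = 0
24 = 3·7 + 3   →  a_1 = 3
7 = 2·3 + 1   →  a_2 = 2

2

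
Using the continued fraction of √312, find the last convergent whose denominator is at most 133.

1890/107

√312 = [17; 1, 1, 1, 34, …] (period length 4).
Convergents:
  p_0/q_0 = 17/1
  p_1/q_1 = 18/1
  p_2/q_2 = 35/2
  p_3/q_3 = 53/3
  p_4/q_4 = 1837/104
  p_5/q_5 = 1890/107
  p_6/q_6 = 3727/211
q_5 = 107 ≤ 133 < 211 = q_6, so the answer is 1890/107.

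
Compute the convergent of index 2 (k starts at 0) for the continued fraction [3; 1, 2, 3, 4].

Using pₖ = aₖpₖ₋₁ + pₖ₋₂, qₖ = aₖqₖ₋₁ + qₖ₋₂ (with p₋₁=1, p₋₂=0, q₋₁=0, q₋₂=1):
  k=0: a=3, p=3, q=1
  k=1: a=1, p=4, q=1
  k=2: a=2, p=11, q=3

11/3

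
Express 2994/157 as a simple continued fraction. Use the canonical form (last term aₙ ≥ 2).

2994 = 19×157 + 11
157 = 14×11 + 3
11 = 3×3 + 2
3 = 1×2 + 1
2 = 2×1 + 0  (stop)
So 2994/157 = [19; 14, 3, 1, 2].

[19; 14, 3, 1, 2]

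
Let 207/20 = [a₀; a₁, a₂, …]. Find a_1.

2

207 = 10·20 + 7   →  a_0 = 10
20 = 2·7 + 6   →  a_1 = 2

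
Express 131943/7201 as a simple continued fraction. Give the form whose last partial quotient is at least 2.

[18; 3, 10, 3, 2, 10, 3]

131943 = 18·7201 + 2325
7201 = 3·2325 + 226
2325 = 10·226 + 65
226 = 3·65 + 31
65 = 2·31 + 3
31 = 10·3 + 1
3 = 3·1 + 0  (stop)
So 131943/7201 = [18; 3, 10, 3, 2, 10, 3].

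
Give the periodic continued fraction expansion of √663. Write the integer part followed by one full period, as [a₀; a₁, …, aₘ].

[25; 1, 2, 1, 50]

a₀ = ⌊√663⌋ = 25.
With m₀=0, d₀=1 and mₖ₊₁ = dₖaₖ − mₖ, dₖ₊₁ = (n − mₖ₊₁²)/dₖ, aₖ₊₁ = ⌊(a₀+mₖ₊₁)/dₖ₊₁⌋:
  k=1: m=25, d=38, a=1
  k=2: m=13, d=13, a=2
  k=3: m=13, d=38, a=1
  k=4: m=25, d=1, a=50
d=1 and a=2a₀=50 at k=4, so the next step gives (m, d) = (25, 38) again — its k=1 value — and the period has length 4.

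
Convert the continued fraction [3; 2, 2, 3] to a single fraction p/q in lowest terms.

Using pₖ = aₖpₖ₋₁ + pₖ₋₂ and qₖ = aₖqₖ₋₁ + qₖ₋₂:
  k=0: a=3, p=3, q=1
  k=1: a=2, p=7, q=2
  k=2: a=2, p=17, q=5
  k=3: a=3, p=58, q=17

58/17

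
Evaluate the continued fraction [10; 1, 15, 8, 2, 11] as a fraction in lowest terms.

34378/3143

Fold from the inside: start with 11/1.
  2 + 1/11 = 23/11
  8 + 11/23 = 195/23
  15 + 23/195 = 2948/195
  1 + 195/2948 = 3143/2948
  10 + 2948/3143 = 34378/3143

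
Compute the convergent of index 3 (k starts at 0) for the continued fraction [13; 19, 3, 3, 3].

2519/193

Using pₖ = aₖpₖ₋₁ + pₖ₋₂, qₖ = aₖqₖ₋₁ + qₖ₋₂ (with p₋₁=1, p₋₂=0, q₋₁=0, q₋₂=1):
  k=0: a=13, p=13, q=1
  k=1: a=19, p=248, q=19
  k=2: a=3, p=757, q=58
  k=3: a=3, p=2519, q=193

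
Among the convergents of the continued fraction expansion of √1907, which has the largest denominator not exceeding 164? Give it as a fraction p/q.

√1907 = [43; 1, 2, 43, 2, 1, 86, …] (period length 6).
Convergents:
  p_0/q_0 = 43/1
  p_1/q_1 = 44/1
  p_2/q_2 = 131/3
  p_3/q_3 = 5677/130
  p_4/q_4 = 11485/263
q_3 = 130 ≤ 164 < 263 = q_4, so the answer is 5677/130.

5677/130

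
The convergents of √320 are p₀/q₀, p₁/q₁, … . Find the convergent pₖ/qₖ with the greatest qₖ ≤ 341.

√320 = [17; 1, 7, 1, 34, …] (period length 4).
Convergents:
  p_0/q_0 = 17/1
  p_1/q_1 = 18/1
  p_2/q_2 = 143/8
  p_3/q_3 = 161/9
  p_4/q_4 = 5617/314
  p_5/q_5 = 5778/323
  p_6/q_6 = 46063/2575
q_5 = 323 ≤ 341 < 2575 = q_6, so the answer is 5778/323.

5778/323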